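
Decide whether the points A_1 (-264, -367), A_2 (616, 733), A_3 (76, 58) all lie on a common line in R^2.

A_1A_2 = (880, 1100), A_1A_3 = (340, 425).
det[A_1A_2; A_1A_3] = (880)(425) − (1100)(340) = 0.
The determinant is zero, so the points are collinear.

Yes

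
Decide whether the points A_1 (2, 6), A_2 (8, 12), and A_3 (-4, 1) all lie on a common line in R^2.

A_1A_2 = (6, 6), A_1A_3 = (-6, -5).
Twice the signed area of △A_1A_2A_3 is (6)(-5) − (6)(-6) = 6.
The area is nonzero, so the three points are not collinear.

No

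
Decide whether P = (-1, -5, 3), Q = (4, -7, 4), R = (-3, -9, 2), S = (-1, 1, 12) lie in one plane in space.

No

With P as base: PQ = (5, -2, 1), PR = (-2, -4, -1), PS = (0, 6, 9).
PR × PS = (-30, 18, -12).
PQ · (PR × PS) = -198.
Since -198 ≠ 0, the four points are not coplanar.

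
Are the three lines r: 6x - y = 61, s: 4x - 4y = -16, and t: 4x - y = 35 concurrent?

Intersecting r and s: solving the 2×2 system gives (x, y) = (13, 17).
Substitute into t: (4)(13) + (-1)(17) = 35.
This equals 35, so (13, 17) lies on all three lines and they are concurrent.

Yes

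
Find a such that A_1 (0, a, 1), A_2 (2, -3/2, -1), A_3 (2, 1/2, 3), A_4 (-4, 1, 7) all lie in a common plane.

The points are coplanar iff A_1A_2 · (A_1A_3 × A_1A_4) = 0.
Expanding, this is linear in a: (24)a + (24) = 0.
So a = -1.

-1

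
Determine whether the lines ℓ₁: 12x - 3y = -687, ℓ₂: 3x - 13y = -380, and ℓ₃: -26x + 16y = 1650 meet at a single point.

Yes

The three lines meet at one point iff the augmented coefficient matrix [aᵢ bᵢ cᵢ] has rank < 3, i.e. its determinant vanishes.
Here the determinant is 0.
It vanishes, so the lines are concurrent at (-53, 17).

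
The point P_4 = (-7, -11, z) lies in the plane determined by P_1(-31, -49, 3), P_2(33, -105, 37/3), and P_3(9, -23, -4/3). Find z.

-10/3

A normal to the plane is n = P_1P_2 × P_1P_3 = (0, 1952/3, 3904).
P_4 lies in the plane iff n · P_1P_4 = 0.
This gives (3904)z + (39040/3) = 0, so z = -10/3.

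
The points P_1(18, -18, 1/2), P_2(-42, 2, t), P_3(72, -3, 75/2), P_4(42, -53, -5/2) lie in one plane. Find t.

-47/2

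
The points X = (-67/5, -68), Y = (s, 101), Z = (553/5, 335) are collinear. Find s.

193/5

Collinearity: (Y − X) must be parallel to (Z − X) = (124, 403).
Cross-multiplying the components: (s − (-67/5))·(403) = (169)·(124).
Solving gives s = 193/5.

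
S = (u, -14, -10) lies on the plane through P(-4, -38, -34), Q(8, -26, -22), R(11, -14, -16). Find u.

The plane through P, Q, R has equation −72x − 36y + 108z = -2016.
Substituting S: (-72)u + (-576) = -2016, so u = 20.

20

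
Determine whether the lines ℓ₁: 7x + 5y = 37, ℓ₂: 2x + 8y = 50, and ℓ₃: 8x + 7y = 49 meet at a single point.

No

Lines aᵢx + bᵢy = cᵢ with pairwise distinct directions are concurrent exactly when det[aᵢ bᵢ cᵢ] = 0.
Here the determinant is -46.
Nonzero, so no common point exists.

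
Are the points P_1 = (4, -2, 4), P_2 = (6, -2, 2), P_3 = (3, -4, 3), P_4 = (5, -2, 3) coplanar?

With P_1 as base: P_1P_2 = (2, 0, -2), P_1P_3 = (-1, -2, -1), P_1P_4 = (1, 0, -1).
P_1P_3 × P_1P_4 = (2, -2, 2).
P_1P_2 · (P_1P_3 × P_1P_4) = 0.
The scalar triple product vanishes, so the four points are coplanar.

Yes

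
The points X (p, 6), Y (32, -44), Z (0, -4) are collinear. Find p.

The three points are collinear iff det[XY; XZ] = 0.
This determinant is linear in p: (-40)p + (-320) = 0, so p = -8.

-8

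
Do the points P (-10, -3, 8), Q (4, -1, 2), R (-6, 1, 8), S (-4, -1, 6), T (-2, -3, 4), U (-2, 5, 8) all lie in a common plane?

Yes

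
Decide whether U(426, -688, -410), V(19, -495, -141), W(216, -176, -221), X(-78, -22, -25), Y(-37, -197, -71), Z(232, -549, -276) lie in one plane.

No

The plane through U, V, W has normal n = UV × UW = (-101251, 20433, -167854) and equation n·P = 11629310.
Checking the remaining points: n·X = 11644402, n·Y = 11638620, n·Z = 11619755.
Since n·X = 11644402 ≠ 11629310, X is off the plane and the points are not all coplanar.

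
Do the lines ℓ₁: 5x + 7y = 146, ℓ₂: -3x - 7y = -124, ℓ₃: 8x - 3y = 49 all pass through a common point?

The three lines meet at one point iff the augmented coefficient matrix [aᵢ bᵢ cᵢ] has rank < 3, i.e. its determinant vanishes.
Here the determinant is 0.
It vanishes, so the lines are concurrent at (11, 13).

Yes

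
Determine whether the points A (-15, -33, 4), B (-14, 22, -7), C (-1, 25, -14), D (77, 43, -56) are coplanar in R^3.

Yes

The four points are coplanar iff the 3×3 determinant with rows AB, AC, AD is zero.
Rows: (1, 55, -11), (14, 58, -18), (92, 76, -60).
Expanding along the first row: (1)(-2112) − (55)(816) + (-11)(-4272) = 0.
Zero determinant ⇒ coplanar.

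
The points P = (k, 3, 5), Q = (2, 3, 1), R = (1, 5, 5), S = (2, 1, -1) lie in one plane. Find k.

0

The points are coplanar iff PQ · (PR × PS) = 0.
Expanding, this is linear in k: (-4)k + (0) = 0.
So k = 0.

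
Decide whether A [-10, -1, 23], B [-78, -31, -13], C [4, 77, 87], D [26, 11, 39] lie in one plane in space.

Yes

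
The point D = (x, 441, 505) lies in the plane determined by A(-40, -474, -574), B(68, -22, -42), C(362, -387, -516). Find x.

161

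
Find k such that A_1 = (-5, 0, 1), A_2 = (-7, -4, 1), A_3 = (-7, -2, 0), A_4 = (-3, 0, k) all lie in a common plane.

3

Coplanarity ⇔ det[A_1A_2; A_1A_3; A_1A_4] = 0.
Expanding, this is linear in k: (-4)k + (12) = 0.
So k = 3.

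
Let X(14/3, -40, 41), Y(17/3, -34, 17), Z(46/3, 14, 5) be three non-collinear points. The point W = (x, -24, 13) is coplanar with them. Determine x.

The plane through X, Y, Z has equation 1080x − 220y − 10z = 13430.
Substituting W: (1080)x + (5150) = 13430, so x = 23/3.

23/3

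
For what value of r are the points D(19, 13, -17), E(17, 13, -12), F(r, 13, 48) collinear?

Direction DE = (-2, 0, 5). From the z-coordinate of F, the parameter along the line is τ = (48 − (-17))/5 = 13.
Then r = 19 + 13·(-2) = -7.

-7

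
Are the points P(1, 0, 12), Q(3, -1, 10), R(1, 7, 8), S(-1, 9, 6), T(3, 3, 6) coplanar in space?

No

The plane through P, Q, R has normal n = PQ × PR = (18, 8, 14) and equation n·X = 186.
Checking the remaining points: n·S = 138, n·T = 162.
Since n·S = 138 ≠ 186, S is off the plane and the points are not all coplanar.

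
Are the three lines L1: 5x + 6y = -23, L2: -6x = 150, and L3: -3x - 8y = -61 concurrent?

Yes

Intersecting L1 and L2: solving the 2×2 system gives (x, y) = (-25, 17).
Substitute into L3: (-3)(-25) + (-8)(17) = -61.
This equals -61, so (-25, 17) lies on all three lines and they are concurrent.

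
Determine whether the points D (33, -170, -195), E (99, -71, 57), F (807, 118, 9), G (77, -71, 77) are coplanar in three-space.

Yes

With D as base: DE = (66, 99, 252), DF = (774, 288, 204), DG = (44, 99, 272).
DF × DG = (58140, -201552, 63954).
DE · (DF × DG) = 0.
The scalar triple product vanishes, so the four points are coplanar.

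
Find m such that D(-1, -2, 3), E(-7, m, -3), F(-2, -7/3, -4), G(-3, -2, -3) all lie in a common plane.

-1

Normal to plane DFG: n = (2, 8, -2/3); plane equation n·P = -20.
Requiring n·E = -20: (8)m + (-12) = -20.
So m = -1.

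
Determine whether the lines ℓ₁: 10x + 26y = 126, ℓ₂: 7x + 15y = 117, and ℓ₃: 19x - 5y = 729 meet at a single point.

Intersecting ℓ₁ and ℓ₂: solving the 2×2 system gives (x, y) = (36, -9).
Substitute into ℓ₃: (19)(36) + (-5)(-9) = 729.
This equals 729, so (36, -9) lies on all three lines and they are concurrent.

Yes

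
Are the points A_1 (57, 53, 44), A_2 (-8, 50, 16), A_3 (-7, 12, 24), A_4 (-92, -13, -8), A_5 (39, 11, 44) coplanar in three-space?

The plane through A_1, A_2, A_3 has normal n = A_1A_2 × A_1A_3 = (-1088, 492, 2473) and equation n·P = 72872.
Checking the remaining points: n·A_4 = 73916, n·A_5 = 71792.
Since n·A_4 = 73916 ≠ 72872, A_4 is off the plane and the points are not all coplanar.

No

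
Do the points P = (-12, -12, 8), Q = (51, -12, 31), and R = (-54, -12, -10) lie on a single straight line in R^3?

PQ = (63, 0, 23), PR = (-42, 0, -18).
Comparing components 3 and 1: (23)(-42) − (63)(-18) = 168 ≠ 0, so PQ and PR are not parallel and the points are not collinear.

No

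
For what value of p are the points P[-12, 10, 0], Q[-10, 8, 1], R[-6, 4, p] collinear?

3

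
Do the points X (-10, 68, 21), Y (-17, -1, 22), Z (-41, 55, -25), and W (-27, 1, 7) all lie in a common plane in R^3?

No

With X as base: XY = (-7, -69, 1), XZ = (-31, -13, -46), XW = (-17, -67, -14).
XZ × XW = (-2900, 348, 1856).
XY · (XZ × XW) = -1856.
Since -1856 ≠ 0, the four points are not coplanar.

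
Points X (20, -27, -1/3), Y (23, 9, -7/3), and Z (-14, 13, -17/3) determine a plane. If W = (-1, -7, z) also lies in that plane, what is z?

-10/3

Coplanarity requires XY · (XZ × XW) = 0.
XY = (3, 36, -2), XZ = (-34, 40, -16/3); the triple product is linear in z with coefficient 1344 and constant term 4480.
Setting it to zero: z = -10/3.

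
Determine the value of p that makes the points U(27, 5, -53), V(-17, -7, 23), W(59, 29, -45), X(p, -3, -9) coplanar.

Coplanarity ⇔ det[UV; UW; UX] = 0.
Expanding, this is linear in p: (-1920)p + (0) = 0.
So p = 0.

0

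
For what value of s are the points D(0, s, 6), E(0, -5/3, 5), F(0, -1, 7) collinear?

Direction EF = (0, 2/3, 2). From the z-coordinate of D, the parameter along the line is τ = (6 − 5)/2 = 1/2.
Then s = (-5/3) + 1/2·(2/3) = -4/3.

-4/3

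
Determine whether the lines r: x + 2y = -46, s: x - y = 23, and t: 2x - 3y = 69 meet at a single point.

Yes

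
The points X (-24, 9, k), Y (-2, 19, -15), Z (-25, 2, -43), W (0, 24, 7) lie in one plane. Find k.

-7

Coplanarity ⇔ det[XY; XZ; XW] = 0.
Expanding, this is linear in k: (81)k + (567) = 0.
So k = -7.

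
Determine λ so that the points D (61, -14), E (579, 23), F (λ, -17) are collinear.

Collinearity: (F − D) must be parallel to (E − D) = (518, 37).
Cross-multiplying the components: (λ − 61)·(37) = (-3)·(518).
Solving gives λ = 19.

19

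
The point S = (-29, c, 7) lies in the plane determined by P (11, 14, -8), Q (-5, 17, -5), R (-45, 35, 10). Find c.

The plane through P, Q, R has equation −9x + 120y − 168z = 2925.
Substituting S: (120)c + (-915) = 2925, so c = 32.

32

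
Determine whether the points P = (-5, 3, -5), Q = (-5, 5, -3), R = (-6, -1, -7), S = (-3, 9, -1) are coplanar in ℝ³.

No

The four points are coplanar iff the 3×3 determinant with rows PQ, PR, PS is zero.
Rows: (0, 2, 2), (-1, -4, -2), (2, 6, 4).
Expanding along the first row: (0)(-4) − (2)(0) + (2)(2) = 4.
Nonzero ⇒ not coplanar.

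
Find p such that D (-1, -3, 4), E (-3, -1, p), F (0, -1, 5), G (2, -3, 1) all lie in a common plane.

The points are coplanar iff DE · (DF × DG) = 0.
Expanding, this is linear in p: (-6)p + (48) = 0.
So p = 8.

8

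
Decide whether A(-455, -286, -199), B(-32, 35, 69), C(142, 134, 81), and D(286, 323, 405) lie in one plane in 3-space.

A normal to the plane through A, B, C is n = AB × AC = (-22680, 41556, -13977).
The plane has equation n·P = 1215807. For D: n·D = 1275423.
1275423 ≠ 1215807, so D is off the plane.

No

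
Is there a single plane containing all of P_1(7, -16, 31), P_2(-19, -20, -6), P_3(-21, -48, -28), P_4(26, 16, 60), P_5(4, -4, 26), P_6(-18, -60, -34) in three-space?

The plane through P_1, P_2, P_3 has normal n = P_1P_2 × P_1P_3 = (-948, -498, 720) and equation n·P = 23652.
Checking the remaining points: n·P_4 = 10584, n·P_5 = 16920, n·P_6 = 22464.
Since n·P_4 = 10584 ≠ 23652, P_4 is off the plane and the points are not all coplanar.

No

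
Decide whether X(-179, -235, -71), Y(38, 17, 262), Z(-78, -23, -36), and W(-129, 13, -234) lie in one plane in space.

No

With X as base: XY = (217, 252, 333), XZ = (101, 212, 35), XW = (50, 248, -163).
XZ × XW = (-43236, 18213, 14448).
XY · (XZ × XW) = 18648.
Since 18648 ≠ 0, the four points are not coplanar.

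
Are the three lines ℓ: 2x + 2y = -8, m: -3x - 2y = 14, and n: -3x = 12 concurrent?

Intersecting ℓ and m: solving the 2×2 system gives (x, y) = (-6, 2).
Substitute into n: (-3)(-6) + (0)(2) = 18.
But n requires 12 ≠ 18, so the three lines have no common point.

No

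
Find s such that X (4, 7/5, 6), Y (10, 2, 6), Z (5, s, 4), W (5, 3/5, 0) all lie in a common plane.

6/5

The points are coplanar iff XY · (XZ × XW) = 0.
Expanding, this is linear in s: (-36)s + (216/5) = 0.
So s = 6/5.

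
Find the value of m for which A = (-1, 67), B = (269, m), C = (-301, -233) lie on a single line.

337

Collinearity: (B − A) must be parallel to (C − A) = (-300, -300).
Cross-multiplying the components: (m − 67)·(-300) = (270)·(-300).
Solving gives m = 337.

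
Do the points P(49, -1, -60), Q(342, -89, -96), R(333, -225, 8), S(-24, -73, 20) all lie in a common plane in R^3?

No

A normal to the plane through P, Q, R is n = PQ × PR = (-14048, -30148, -40640).
The plane has equation n·X = 1780196. For S: n·S = 1725156.
1725156 ≠ 1780196, so S is off the plane.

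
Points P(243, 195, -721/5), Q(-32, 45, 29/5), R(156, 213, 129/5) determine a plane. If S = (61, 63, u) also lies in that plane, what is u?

The plane through P, Q, R has equation −28200x + 33700y − 18000z = 2314500.
Substituting S: (-18000)u + (402900) = 2314500, so u = -531/5.

-531/5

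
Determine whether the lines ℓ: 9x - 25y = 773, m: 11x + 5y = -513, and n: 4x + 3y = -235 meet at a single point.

Yes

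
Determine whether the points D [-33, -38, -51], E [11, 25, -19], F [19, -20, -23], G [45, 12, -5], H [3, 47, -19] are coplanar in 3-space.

Yes

The plane through D, E, F has normal n = DE × DF = (1188, 432, -2484) and equation n·P = 71064.
Checking the remaining points: n·G = 71064, n·H = 71064.
All equal 71064, so all 5 points lie in one plane.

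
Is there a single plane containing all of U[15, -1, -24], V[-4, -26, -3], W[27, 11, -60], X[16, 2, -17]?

No

With U as base: UV = (-19, -25, 21), UW = (12, 12, -36), UX = (1, 3, 7).
UW × UX = (192, -120, 24).
UV · (UW × UX) = -144.
Since -144 ≠ 0, the four points are not coplanar.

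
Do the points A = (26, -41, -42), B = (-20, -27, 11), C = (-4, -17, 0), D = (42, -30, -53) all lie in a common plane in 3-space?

No

The four points are coplanar iff the 3×3 determinant with rows AB, AC, AD is zero.
Rows: (-46, 14, 53), (-30, 24, 42), (16, 11, -11).
Expanding along the first row: (-46)(-726) − (14)(-342) + (53)(-714) = 342.
Nonzero ⇒ not coplanar.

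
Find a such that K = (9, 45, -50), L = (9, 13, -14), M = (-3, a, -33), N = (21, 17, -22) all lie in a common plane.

33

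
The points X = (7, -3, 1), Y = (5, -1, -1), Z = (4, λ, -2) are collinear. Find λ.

Direction XY = (-2, 2, -2). From the x-coordinate of Z, the parameter along the line is τ = (4 − 7)/(-2) = 3/2.
Then λ = (-3) + 3/2·(2) = 0.

0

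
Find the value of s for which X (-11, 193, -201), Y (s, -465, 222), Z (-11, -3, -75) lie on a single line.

-11

Direction XZ = (0, -196, 126). From the y-coordinate of Y, the parameter along the line is τ = (-465 − 193)/(-196) = 47/14.
Then s = (-11) + 47/14·(0) = -11.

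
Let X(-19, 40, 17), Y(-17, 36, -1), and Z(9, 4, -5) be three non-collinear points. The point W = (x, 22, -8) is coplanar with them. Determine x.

-6

Coplanarity requires XY · (XZ × XW) = 0.
XY = (2, -4, -18), XZ = (28, -36, -22); the triple product is linear in x with coefficient -560 and constant term -3360.
Setting it to zero: x = -6.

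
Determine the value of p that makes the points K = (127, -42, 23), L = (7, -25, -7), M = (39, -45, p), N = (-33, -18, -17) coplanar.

1

The points are coplanar iff KL · (KM × KN) = 0.
Expanding, this is linear in p: (160)p + (-160) = 0.
So p = 1.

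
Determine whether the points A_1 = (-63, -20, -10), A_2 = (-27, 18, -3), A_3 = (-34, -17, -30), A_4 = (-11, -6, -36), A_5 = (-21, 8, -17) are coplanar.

The plane through A_1, A_2, A_3 has normal n = A_1A_2 × A_1A_3 = (-781, 923, -994) and equation n·P = 40683.
Checking the remaining points: n·A_4 = 38837, n·A_5 = 40683.
Since n·A_4 = 38837 ≠ 40683, A_4 is off the plane and the points are not all coplanar.

No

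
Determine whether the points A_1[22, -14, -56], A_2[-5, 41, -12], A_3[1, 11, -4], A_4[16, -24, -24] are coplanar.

The four points are coplanar iff the 3×3 determinant with rows A_1A_2, A_1A_3, A_1A_4 is zero.
Rows: (-27, 55, 44), (-21, 25, 52), (-6, -10, 32).
Expanding along the first row: (-27)(1320) − (55)(-360) + (44)(360) = 0.
Zero determinant ⇒ coplanar.

Yes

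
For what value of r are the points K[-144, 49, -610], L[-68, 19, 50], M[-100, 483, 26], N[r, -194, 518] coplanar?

-2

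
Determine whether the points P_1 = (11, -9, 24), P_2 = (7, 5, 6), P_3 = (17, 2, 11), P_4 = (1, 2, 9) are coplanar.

A normal to the plane through P_1, P_2, P_3 is n = P_1P_2 × P_1P_3 = (16, -160, -128).
The plane has equation n·P = -1456. For P_4: n·P_4 = -1456.
Equal, so P_4 lies in the plane and all four are coplanar.

Yes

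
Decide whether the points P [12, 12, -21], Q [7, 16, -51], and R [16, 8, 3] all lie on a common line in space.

PQ = (-5, 4, -30), PR = (4, -4, 24).
PQ × PR = (-24, 0, 4).
The cross product is nonzero, so the points do not lie on one line.

No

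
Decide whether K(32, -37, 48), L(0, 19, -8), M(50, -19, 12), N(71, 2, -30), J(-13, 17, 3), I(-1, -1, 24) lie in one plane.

No

The plane through K, L, M has normal n = KL × KM = (-1008, -2160, -1584) and equation n·P = -28368.
Checking the remaining points: n·N = -28368, n·J = -28368, n·I = -34848.
Since n·I = -34848 ≠ -28368, I is off the plane and the points are not all coplanar.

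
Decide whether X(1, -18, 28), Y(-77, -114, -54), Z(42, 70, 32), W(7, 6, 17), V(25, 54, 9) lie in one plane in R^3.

The plane through X, Y, Z has normal n = XY × XZ = (6832, -3050, -2928) and equation n·P = -20252.
Checking the remaining points: n·W = -20252, n·V = -20252.
All equal -20252, so all 5 points lie in one plane.

Yes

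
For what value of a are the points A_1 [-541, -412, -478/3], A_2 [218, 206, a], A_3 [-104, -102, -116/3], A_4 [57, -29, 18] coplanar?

80/3

Normal to plane A_1A_3A_4: n = (8758, -5336, -18009); plane equation n·P = 329788.
Requiring n·A_2 = 329788: (-18009)a + (810028) = 329788.
So a = 80/3.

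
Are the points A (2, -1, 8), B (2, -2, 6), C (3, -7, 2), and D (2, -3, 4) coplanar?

Yes

With A as base: AB = (0, -1, -2), AC = (1, -6, -6), AD = (0, -2, -4).
AC × AD = (12, 4, -2).
AB · (AC × AD) = 0.
The scalar triple product vanishes, so the four points are coplanar.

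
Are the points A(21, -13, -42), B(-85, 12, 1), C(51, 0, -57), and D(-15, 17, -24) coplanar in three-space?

No

With A as base: AB = (-106, 25, 43), AC = (30, 13, -15), AD = (-36, 30, 18).
AC × AD = (684, 0, 1368).
AB · (AC × AD) = -13680.
Since -13680 ≠ 0, the four points are not coplanar.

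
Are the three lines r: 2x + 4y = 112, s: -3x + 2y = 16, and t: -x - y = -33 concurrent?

Intersecting r and s: solving the 2×2 system gives (x, y) = (10, 23).
Substitute into t: (-1)(10) + (-1)(23) = -33.
This equals -33, so (10, 23) lies on all three lines and they are concurrent.

Yes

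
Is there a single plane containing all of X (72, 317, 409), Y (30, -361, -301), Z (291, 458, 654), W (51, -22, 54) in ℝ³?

Yes

With X as base: XY = (-42, -678, -710), XZ = (219, 141, 245), XW = (-21, -339, -355).
XZ × XW = (33000, 72600, -71280).
XY · (XZ × XW) = 0.
The scalar triple product vanishes, so the four points are coplanar.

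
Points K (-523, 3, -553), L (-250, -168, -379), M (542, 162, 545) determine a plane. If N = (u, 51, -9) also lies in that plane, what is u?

21

Coplanarity requires KL · (KM × KN) = 0.
KL = (273, -171, 174), KM = (1065, 159, 1098); the triple product is linear in u with coefficient -215424 and constant term 4523904.
Setting it to zero: u = 21.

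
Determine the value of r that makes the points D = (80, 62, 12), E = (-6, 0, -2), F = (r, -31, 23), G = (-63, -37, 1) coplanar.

-65

Normal to plane DEG: n = (-704, 1056, -352); plane equation n·P = 4928.
Requiring n·F = 4928: (-704)r + (-40832) = 4928.
So r = -65.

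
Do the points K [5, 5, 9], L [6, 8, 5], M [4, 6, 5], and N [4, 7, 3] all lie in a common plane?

Yes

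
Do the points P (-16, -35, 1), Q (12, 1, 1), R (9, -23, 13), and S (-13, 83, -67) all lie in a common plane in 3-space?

Yes

The four points are coplanar iff the 3×3 determinant with rows PQ, PR, PS is zero.
Rows: (28, 36, 0), (25, 12, 12), (3, 118, -68).
Expanding along the first row: (28)(-2232) − (36)(-1736) + (0)(2914) = 0.
Zero determinant ⇒ coplanar.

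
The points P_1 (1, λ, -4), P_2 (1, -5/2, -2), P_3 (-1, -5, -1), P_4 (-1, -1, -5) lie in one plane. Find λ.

Coplanarity ⇔ det[P_1P_2; P_1P_3; P_1P_4] = 0.
Expanding, this is linear in λ: (8)λ + (4) = 0.
So λ = -1/2.

-1/2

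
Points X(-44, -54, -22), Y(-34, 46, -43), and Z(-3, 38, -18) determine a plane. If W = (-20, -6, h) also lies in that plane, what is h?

The plane through X, Y, Z has equation 2332x − 901y − 3180z = 16006.
Substituting W: (-3180)h + (-41234) = 16006, so h = -18.

-18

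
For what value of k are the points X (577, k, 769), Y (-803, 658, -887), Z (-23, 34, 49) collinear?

Direction YZ = (780, -624, 936). From the x-coordinate of X, the parameter along the line is τ = (577 − (-803))/780 = 23/13.
Then k = 658 + 23/13·(-624) = -446.

-446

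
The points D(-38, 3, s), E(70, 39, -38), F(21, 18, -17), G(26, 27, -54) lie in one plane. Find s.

Coplanarity ⇔ det[DE; DF; DG] = 0.
Expanding, this is linear in s: (336)s + (14784) = 0.
So s = -44.

-44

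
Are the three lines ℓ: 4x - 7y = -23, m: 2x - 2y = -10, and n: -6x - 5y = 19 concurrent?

Yes

Intersecting ℓ and m: solving the 2×2 system gives (x, y) = (-4, 1).
Substitute into n: (-6)(-4) + (-5)(1) = 19.
This equals 19, so (-4, 1) lies on all three lines and they are concurrent.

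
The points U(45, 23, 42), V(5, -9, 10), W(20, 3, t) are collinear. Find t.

Direction UV = (-40, -32, -32). From the x-coordinate of W, the parameter along the line is τ = (20 − 45)/(-40) = 5/8.
Then t = 42 + 5/8·(-32) = 22.

22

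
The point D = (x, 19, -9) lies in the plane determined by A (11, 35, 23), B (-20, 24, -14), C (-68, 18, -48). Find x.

15

Coplanarity requires AB · (AC × AD) = 0.
AB = (-31, -11, -37), AC = (-79, -17, -71); the triple product is linear in x with coefficient 152 and constant term -2280.
Setting it to zero: x = 15.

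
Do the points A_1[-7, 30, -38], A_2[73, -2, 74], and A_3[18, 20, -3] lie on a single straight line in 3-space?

Yes

A_1A_2 = (80, -32, 112), A_1A_3 = (25, -10, 35).
A_1A_2 × A_1A_3 = (0, 0, 0).
The cross product vanishes, so the three points are collinear.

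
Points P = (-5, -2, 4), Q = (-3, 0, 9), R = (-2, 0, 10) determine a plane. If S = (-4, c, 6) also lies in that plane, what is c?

-4/3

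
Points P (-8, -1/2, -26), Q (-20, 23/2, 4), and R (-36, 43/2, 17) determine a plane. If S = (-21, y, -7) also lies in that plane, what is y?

19/2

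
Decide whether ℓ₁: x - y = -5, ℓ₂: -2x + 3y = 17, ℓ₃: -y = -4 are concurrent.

Lines aᵢx + bᵢy = cᵢ with pairwise distinct directions are concurrent exactly when det[aᵢ bᵢ cᵢ] = 0.
Here the determinant is 3.
Nonzero, so no common point exists.

No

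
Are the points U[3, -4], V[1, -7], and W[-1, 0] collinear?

UV = (-2, -3), UW = (-4, 4).
Twice the signed area of △UVW is (-2)(4) − (-3)(-4) = -20.
The area is nonzero, so the three points are not collinear.

No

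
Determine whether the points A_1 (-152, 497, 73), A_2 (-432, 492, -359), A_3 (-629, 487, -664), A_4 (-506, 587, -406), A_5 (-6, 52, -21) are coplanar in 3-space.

No

The plane through A_1, A_2, A_3 has normal n = A_1A_2 × A_1A_3 = (-635, -296, 415) and equation n·P = -20297.
Checking the remaining points: n·A_4 = -20932, n·A_5 = -20297.
Since n·A_4 = -20932 ≠ -20297, A_4 is off the plane and the points are not all coplanar.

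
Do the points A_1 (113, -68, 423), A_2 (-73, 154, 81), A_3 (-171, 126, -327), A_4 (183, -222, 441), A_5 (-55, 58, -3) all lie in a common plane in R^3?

The plane through A_1, A_2, A_3 has normal n = A_1A_2 × A_1A_3 = (-100152, -42372, 26964) and equation n·P = 2969892.
Checking the remaining points: n·A_4 = 2969892, n·A_5 = 2969892.
All equal 2969892, so all 5 points lie in one plane.

Yes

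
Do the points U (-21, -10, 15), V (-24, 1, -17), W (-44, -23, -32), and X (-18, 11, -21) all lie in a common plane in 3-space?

A normal to the plane through U, V, W is n = UV × UW = (-933, 595, 292).
The plane has equation n·P = 18023. For X: n·X = 17207.
17207 ≠ 18023, so X is off the plane.

No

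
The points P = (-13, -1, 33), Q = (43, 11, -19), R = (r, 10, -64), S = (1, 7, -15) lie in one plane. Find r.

-48

Coplanarity ⇔ det[PQ; PR; PS] = 0.
Expanding, this is linear in r: (160)r + (7680) = 0.
So r = -48.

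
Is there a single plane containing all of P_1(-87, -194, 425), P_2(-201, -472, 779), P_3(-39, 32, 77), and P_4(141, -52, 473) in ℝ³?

A normal to the plane through P_1, P_2, P_3 is n = P_1P_2 × P_1P_3 = (16740, -22680, -12420).
The plane has equation n·P = -2334960. For P_4: n·P_4 = -2334960.
Equal, so P_4 lies in the plane and all four are coplanar.

Yes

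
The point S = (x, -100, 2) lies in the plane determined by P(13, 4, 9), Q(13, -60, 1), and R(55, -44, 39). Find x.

20

The plane through P, Q, R has equation −2304x − 336y + 2688z = -7104.
Substituting S: (-2304)x + (38976) = -7104, so x = 20.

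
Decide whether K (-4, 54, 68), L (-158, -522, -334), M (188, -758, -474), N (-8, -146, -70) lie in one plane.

No

With K as base: KL = (-154, -576, -402), KM = (192, -812, -542), KN = (-4, -200, -138).
KM × KN = (3656, 28664, -41648).
KL · (KM × KN) = -330992.
Since -330992 ≠ 0, the four points are not coplanar.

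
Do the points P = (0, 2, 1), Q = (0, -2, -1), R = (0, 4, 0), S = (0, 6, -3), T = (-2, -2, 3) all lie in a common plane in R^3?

No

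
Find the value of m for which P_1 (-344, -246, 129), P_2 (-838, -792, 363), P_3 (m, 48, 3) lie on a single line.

Collinearity requires P_1P_2 × P_1P_3 = 0; each component is linear in m.
The y-component gives (234)m + (18252) = 0, so m = -78.
The remaining components then also vanish.

-78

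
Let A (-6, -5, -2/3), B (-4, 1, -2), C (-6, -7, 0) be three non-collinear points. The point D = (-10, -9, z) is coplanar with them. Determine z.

-2/3

The plane through A, B, C has equation (4/3)x − (4/3)y − 4z = 4/3.
Substituting D: (-4)z + (-4/3) = 4/3, so z = -2/3.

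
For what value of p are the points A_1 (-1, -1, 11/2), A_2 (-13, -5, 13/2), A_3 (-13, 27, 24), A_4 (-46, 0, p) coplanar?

18

Coplanarity ⇔ det[A_1A_2; A_1A_3; A_1A_4] = 0.
Expanding, this is linear in p: (-384)p + (6912) = 0.
So p = 18.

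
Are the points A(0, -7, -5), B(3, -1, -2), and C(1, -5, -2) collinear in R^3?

AB = (3, 6, 3), AC = (1, 2, 3).
Comparing components 2 and 3: (6)(3) − (3)(2) = 12 ≠ 0, so AB and AC are not parallel and the points are not collinear.

No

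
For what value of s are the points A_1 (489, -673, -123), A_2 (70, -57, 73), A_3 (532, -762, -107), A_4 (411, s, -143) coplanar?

-518

Normal to plane A_1A_2A_3: n = (27300, 15132, 10803); plane equation n·P = 1837095.
Requiring n·A_4 = 1837095: (15132)s + (9675471) = 1837095.
So s = -518.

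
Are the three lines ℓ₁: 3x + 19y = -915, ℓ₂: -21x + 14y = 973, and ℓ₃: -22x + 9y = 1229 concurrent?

No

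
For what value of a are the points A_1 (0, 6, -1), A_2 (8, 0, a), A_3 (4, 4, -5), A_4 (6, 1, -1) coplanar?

-3

Coplanarity ⇔ det[A_1A_2; A_1A_3; A_1A_4] = 0.
Expanding, this is linear in a: (-8)a + (-24) = 0.
So a = -3.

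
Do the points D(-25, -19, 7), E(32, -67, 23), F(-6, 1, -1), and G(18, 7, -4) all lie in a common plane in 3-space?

A normal to the plane through D, E, F is n = DE × DF = (64, 760, 2052).
The plane has equation n·P = -1676. For G: n·G = -1736.
-1736 ≠ -1676, so G is off the plane.

No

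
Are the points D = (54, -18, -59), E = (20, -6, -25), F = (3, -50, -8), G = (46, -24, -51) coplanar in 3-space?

A normal to the plane through D, E, F is n = DE × DF = (1700, 0, 1700).
The plane has equation n·P = -8500. For G: n·G = -8500.
Equal, so G lies in the plane and all four are coplanar.

Yes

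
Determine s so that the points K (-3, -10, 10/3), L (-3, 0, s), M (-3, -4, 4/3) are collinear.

Direction KM = (0, 6, -2). From the y-coordinate of L, the parameter along the line is τ = (0 − (-10))/6 = 5/3.
Then s = 10/3 + 5/3·(-2) = 0.

0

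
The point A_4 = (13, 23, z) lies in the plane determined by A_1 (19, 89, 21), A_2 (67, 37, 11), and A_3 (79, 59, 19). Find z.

1/2

Coplanarity requires A_1A_2 · (A_1A_3 × A_1A_4) = 0.
A_1A_2 = (48, -52, -10), A_1A_3 = (60, -30, -2); the triple product is linear in z with coefficient 1680 and constant term -840.
Setting it to zero: z = 1/2.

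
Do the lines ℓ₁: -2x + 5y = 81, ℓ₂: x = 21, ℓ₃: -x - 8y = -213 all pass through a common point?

Intersecting ℓ₁ and ℓ₂: solving the 2×2 system gives (x, y) = (21, 123/5).
Substitute into ℓ₃: (-1)(21) + (-8)(123/5) = -1089/5.
But ℓ₃ requires -213 ≠ -1089/5, so the three lines have no common point.

No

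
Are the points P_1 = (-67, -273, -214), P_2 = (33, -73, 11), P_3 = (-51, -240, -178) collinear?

No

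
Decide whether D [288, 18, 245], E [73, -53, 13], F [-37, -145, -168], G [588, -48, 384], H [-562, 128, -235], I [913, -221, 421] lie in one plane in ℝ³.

The plane through D, E, F has normal n = DE × DF = (-8493, -13395, 11970) and equation n·P = 245556.
Checking the remaining points: n·G = 245556, n·H = 245556, n·I = 245556.
All equal 245556, so all 6 points lie in one plane.

Yes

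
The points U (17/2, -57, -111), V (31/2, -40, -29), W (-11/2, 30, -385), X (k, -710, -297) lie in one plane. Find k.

-95/2

Normal to plane UVW: n = (-11792, 770, 847); plane equation n·P = -238139.
Requiring n·X = -238139: (-11792)k + (-798259) = -238139.
So k = -95/2.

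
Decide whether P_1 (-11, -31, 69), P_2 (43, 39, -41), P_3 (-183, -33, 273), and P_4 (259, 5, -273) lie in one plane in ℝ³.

Yes

With P_1 as base: P_1P_2 = (54, 70, -110), P_1P_3 = (-172, -2, 204), P_1P_4 = (270, 36, -342).
P_1P_3 × P_1P_4 = (-6660, -3744, -5652).
P_1P_2 · (P_1P_3 × P_1P_4) = 0.
The scalar triple product vanishes, so the four points are coplanar.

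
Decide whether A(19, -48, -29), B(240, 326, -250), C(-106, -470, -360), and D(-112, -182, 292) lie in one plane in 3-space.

Yes

A normal to the plane through A, B, C is n = AB × AC = (-217056, 100776, -46512).
The plane has equation n·P = -7612464. For D: n·D = -7612464.
Equal, so D lies in the plane and all four are coplanar.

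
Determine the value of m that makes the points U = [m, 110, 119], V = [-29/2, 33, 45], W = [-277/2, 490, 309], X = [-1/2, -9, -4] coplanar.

-77/2

Coplanarity ⇔ det[UV; UW; UX] = 0.
Expanding, this is linear in m: (11305)m + (870485/2) = 0.
So m = -77/2.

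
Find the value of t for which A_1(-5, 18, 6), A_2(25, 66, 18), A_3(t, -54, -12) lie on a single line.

-50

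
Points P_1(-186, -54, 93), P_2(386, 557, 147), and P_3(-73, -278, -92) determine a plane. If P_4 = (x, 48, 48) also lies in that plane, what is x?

A normal to the plane is n = P_1P_2 × P_1P_3 = (-100939, 111922, -197171).
P_4 lies in the plane iff n · P_1P_4 = 0.
This gives (-100939)x + (1514085) = 0, so x = 15.

15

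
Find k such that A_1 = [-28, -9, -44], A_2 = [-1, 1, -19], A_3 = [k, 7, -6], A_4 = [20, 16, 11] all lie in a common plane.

10

The points are coplanar iff A_1A_2 · (A_1A_3 × A_1A_4) = 0.
Expanding, this is linear in k: (75)k + (-750) = 0.
So k = 10.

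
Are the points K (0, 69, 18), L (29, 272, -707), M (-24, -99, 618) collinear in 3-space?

KL = (29, 203, -725), KM = (-24, -168, 600).
KL × KM = (0, 0, 0).
The cross product vanishes, so the three points are collinear.

Yes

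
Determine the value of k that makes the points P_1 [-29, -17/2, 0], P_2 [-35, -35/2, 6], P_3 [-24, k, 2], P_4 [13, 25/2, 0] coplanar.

-8

The points are coplanar iff P_1P_2 · (P_1P_3 × P_1P_4) = 0.
Expanding, this is linear in k: (-252)k + (-2016) = 0.
So k = -8.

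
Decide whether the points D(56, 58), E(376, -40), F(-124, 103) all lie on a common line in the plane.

DE = (320, -98), DF = (-180, 45).
Twice the signed area of △DEF is (320)(45) − (-98)(-180) = -3240.
The area is nonzero, so the three points are not collinear.

No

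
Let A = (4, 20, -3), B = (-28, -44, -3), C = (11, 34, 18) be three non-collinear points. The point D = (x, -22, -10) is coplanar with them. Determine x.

-17

Coplanarity requires AB · (AC × AD) = 0.
AB = (-32, -64, 0), AC = (7, 14, 21); the triple product is linear in x with coefficient -1344 and constant term -22848.
Setting it to zero: x = -17.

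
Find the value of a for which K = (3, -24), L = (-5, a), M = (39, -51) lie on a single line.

-18

The three points are collinear iff det[KL; KM] = 0.
This determinant is linear in a: (-36)a + (-648) = 0, so a = -18.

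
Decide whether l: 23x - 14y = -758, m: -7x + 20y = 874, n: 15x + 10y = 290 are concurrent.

Intersecting l and m: solving the 2×2 system gives (x, y) = (-1462/181, 7398/181).
Substitute into n: (15)(-1462/181) + (10)(7398/181) = 52050/181.
But n requires 290 ≠ 52050/181, so the three lines have no common point.

No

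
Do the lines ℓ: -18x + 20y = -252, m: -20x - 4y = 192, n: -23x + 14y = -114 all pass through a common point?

The three lines meet at one point iff the augmented coefficient matrix [aᵢ bᵢ cᵢ] has rank < 3, i.e. its determinant vanishes.
Here the determinant is 0.
It vanishes, so the lines are concurrent at (-6, -18).

Yes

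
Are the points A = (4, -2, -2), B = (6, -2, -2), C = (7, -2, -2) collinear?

AB = (2, 0, 0), AC = (3, 0, 0).
Each component of AC is 3/2 times the corresponding component of AB, so AC = 3/2·AB and the points are collinear.

Yes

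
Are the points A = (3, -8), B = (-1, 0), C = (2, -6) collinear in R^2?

AB = (-4, 8), AC = (-1, 2).
det[AB; AC] = (-4)(2) − (8)(-1) = 0.
The determinant is zero, so the points are collinear.

Yes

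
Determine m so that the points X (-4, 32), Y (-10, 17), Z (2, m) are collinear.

47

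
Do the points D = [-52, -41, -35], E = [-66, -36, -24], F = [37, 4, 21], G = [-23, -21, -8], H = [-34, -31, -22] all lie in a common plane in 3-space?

No

The plane through D, E, F has normal n = DE × DF = (-215, 1763, -1075) and equation n·P = -23478.
Checking the remaining points: n·G = -23478, n·H = -23693.
Since n·H = -23693 ≠ -23478, H is off the plane and the points are not all coplanar.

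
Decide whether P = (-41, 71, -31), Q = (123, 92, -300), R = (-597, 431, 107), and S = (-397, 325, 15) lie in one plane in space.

No

A normal to the plane through P, Q, R is n = PQ × PR = (99738, 126932, 70716).
The plane has equation n·X = 2730718. For S: n·S = 2717654.
2717654 ≠ 2730718, so S is off the plane.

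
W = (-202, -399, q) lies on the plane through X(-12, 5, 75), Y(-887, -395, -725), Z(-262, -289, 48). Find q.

The plane through X, Y, Z has equation −224400x + 176375y + 157250z = 15368425.
Substituting W: (157250)q + (-25044825) = 15368425, so q = 257.

257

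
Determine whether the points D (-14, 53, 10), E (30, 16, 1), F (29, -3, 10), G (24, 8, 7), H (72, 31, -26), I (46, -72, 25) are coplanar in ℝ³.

No

The plane through D, E, F has normal n = DE × DF = (-504, -387, -873) and equation n·P = -22185.
Checking the remaining points: n·G = -21303, n·H = -25587, n·I = -17145.
Since n·G = -21303 ≠ -22185, G is off the plane and the points are not all coplanar.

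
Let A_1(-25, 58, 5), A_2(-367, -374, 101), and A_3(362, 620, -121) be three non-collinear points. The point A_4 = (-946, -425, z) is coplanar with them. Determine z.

102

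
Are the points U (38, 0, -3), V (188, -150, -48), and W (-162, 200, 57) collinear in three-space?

UV = (150, -150, -45), UW = (-200, 200, 60).
UV × UW = (0, 0, 0).
The cross product vanishes, so the three points are collinear.

Yes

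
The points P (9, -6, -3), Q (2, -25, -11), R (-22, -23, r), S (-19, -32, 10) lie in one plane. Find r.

22

Normal to plane PQS: n = (-455, 315, -350); plane equation n·X = -4935.
Requiring n·R = -4935: (-350)r + (2765) = -4935.
So r = 22.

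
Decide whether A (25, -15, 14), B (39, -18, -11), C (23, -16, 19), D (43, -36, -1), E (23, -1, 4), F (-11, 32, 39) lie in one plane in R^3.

The plane through A, B, C has normal n = AB × AC = (-40, -20, -20) and equation n·P = -980.
Checking the remaining points: n·D = -980, n·E = -980, n·F = -980.
All equal -980, so all 6 points lie in one plane.

Yes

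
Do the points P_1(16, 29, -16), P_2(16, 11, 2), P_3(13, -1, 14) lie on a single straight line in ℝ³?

No

P_1P_2 = (0, -18, 18), P_1P_3 = (-3, -30, 30).
Comparing components 3 and 1: (18)(-3) − (0)(30) = -54 ≠ 0, so P_1P_2 and P_1P_3 are not parallel and the points are not collinear.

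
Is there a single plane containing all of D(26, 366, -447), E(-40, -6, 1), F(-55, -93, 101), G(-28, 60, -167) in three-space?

With D as base: DE = (-66, -372, 448), DF = (-81, -459, 548), DG = (-54, -306, 280).
DF × DG = (39168, -6912, 0).
DE · (DF × DG) = -13824.
Since -13824 ≠ 0, the four points are not coplanar.

No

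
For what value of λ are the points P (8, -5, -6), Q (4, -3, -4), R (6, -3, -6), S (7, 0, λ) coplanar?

-10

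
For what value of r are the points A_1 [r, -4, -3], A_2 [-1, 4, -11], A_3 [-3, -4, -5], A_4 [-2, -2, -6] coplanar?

-1

The points are coplanar iff A_1A_2 · (A_1A_3 × A_1A_4) = 0.
Expanding, this is linear in r: (4)r + (4) = 0.
So r = -1.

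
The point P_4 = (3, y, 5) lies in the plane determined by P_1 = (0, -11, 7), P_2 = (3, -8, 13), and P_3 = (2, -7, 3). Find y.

A normal to the plane is n = P_1P_2 × P_1P_3 = (-36, 24, 6).
P_4 lies in the plane iff n · P_1P_4 = 0.
This gives (24)y + (144) = 0, so y = -6.

-6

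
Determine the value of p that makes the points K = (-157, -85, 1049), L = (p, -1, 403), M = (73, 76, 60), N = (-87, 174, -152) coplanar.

Coplanarity ⇔ det[KL; KM; KN] = 0.
Expanding, this is linear in p: (62790)p + (-3955770) = 0.
So p = 63.

63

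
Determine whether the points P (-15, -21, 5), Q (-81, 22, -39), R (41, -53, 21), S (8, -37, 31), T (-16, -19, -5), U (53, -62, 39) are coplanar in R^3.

The plane through P, Q, R has normal n = PQ × PR = (-720, -1408, -296) and equation n·X = 38888.
Checking the remaining points: n·S = 37160, n·T = 39752, n·U = 37592.
Since n·S = 37160 ≠ 38888, S is off the plane and the points are not all coplanar.

No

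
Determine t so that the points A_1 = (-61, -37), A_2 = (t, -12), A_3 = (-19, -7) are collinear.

The three points are collinear iff det[A_1A_2; A_1A_3] = 0.
This determinant is linear in t: (30)t + (780) = 0, so t = -26.

-26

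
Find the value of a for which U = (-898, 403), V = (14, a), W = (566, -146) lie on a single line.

Collinearity: (V − U) must be parallel to (W − U) = (1464, -549).
Cross-multiplying the components: (a − 403)·(1464) = (912)·(-549).
Solving gives a = 61.

61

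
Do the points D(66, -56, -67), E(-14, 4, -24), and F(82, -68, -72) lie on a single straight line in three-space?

No

DE = (-80, 60, 43), DF = (16, -12, -5).
Comparing components 2 and 3: (60)(-5) − (43)(-12) = 216 ≠ 0, so DE and DF are not parallel and the points are not collinear.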